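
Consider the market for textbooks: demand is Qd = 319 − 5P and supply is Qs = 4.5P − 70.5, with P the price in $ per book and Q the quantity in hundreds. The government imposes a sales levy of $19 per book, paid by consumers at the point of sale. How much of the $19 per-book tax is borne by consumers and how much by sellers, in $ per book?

Consumers bear $9 per book; sellers bear $10 per book.

Without the tax, 319 − 5P = 4.5P − 70.5 gives 9.5P = 389.5, so P* = $41 and Q* = 114.
With the tax collected from consumers, demand (in seller-price terms) shifts: Qd = 319 − 5(P + 19).
Solving gives Q = 69 with consumers paying $50 and sellers receiving $31 (the $19 wedge).
Burden on consumers: $9; on sellers: $10. (They sum to $19.)
The less price-elastic side of the market bears the larger share of a per-unit tax.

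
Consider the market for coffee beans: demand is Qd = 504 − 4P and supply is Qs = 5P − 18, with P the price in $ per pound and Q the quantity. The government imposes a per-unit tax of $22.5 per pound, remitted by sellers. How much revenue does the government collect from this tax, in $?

Before the tax: set 504 − 4P = 5P − 18 → P* = $58, Q* = 272.
With the tax collected from sellers, supply shifts: Qs = 5(P − 22.5) − 18.
Solving gives Q = 222 with consumers paying $70.5 and sellers receiving $48 (the $22.5 wedge).
Revenue = t · Q = 22.5 · 222 = $4995.

Tax revenue = $4995.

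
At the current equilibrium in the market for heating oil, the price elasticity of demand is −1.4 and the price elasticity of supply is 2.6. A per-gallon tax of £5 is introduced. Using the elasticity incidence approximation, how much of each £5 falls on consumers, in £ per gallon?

Consumers bear ≈ £3.25 per gallon.

Incidence ratio: consumers' share ≈ εs / (εs + |εd|) = 2.6 / (2.6 + 1.4) = 0.65.
So consumers bear ≈ 0.65 × £5 = £3.25; suppliers bear £1.75.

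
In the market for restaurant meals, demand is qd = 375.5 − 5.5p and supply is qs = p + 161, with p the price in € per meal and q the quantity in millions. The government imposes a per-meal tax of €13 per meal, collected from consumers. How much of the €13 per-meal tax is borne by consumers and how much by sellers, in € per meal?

Consumers bear €2 per meal; sellers bear €11 per meal.

Before the tax: set 375.5 − 5.5p = p + 161 → p* = €33, q* = 194.
With the tax collected from consumers, demand (in seller-price terms) shifts: qd = 375.5 − 5.5(p + 13).
Solving gives q = 183 with consumers paying €35 and sellers receiving €22 (the €13 wedge).
Burden on consumers: €2; on sellers: €11. (They sum to €13.)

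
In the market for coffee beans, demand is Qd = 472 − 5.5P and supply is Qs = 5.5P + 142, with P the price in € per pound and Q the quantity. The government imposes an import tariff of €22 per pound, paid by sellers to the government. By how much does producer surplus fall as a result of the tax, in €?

Without the tax, 472 − 5.5P = 5.5P + 142 gives 11P = 330, so P* = €30 and Q* = 307.
With the tax collected from sellers, supply shifts: Qs = 5.5(P − 22) + 142.
New equilibrium: consumers pay €41, sellers receive €19, Q = 246.5. (Wedge: Pb − Ps = 22.)
ΔPS is the trapezoid between Q = 246.5 and Q = 307 of height €11: ½ · (307 + 246.5) · 11 = €3044.25.

Producer surplus falls by €3044.25.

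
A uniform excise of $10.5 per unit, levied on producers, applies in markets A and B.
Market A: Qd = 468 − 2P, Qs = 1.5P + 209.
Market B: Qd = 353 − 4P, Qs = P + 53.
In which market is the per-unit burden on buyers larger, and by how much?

Market A: pre-tax P* = $74, Q* = 320; post-tax Q = 311; per-unit burden on buyers = $4.5.
Market B: pre-tax P* = $60, Q* = 113; post-tax Q = 104.6; per-unit burden on buyers = $2.1.
Difference: $4.5 vs $2.1 → market A is larger by $2.4.

Market A, by $2.4.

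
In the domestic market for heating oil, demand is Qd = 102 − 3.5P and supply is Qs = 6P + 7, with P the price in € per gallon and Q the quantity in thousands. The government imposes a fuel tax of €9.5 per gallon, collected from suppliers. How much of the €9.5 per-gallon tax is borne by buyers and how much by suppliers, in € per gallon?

Buyers bear €6 per gallon; suppliers bear €3.5 per gallon.

Before the tax: set 102 − 3.5P = 6P + 7 → P* = €10, Q* = 67.
With the tax collected from suppliers, supply shifts: Qs = 6(P − 9.5) + 7.
New equilibrium: buyers pay €16, suppliers receive €6.5, Q = 46. (Wedge: Pb − Ps = 9.5.)
Burden on buyers: €6; on suppliers: €3.5. (They sum to €9.5.)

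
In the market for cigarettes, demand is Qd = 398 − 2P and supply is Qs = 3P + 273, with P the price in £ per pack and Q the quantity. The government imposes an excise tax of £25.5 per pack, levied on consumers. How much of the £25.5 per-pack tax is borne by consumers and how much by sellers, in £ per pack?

Before the tax: set 398 − 2P = 3P + 273 → P* = £25, Q* = 348.
With the tax collected from consumers, demand (in seller-price terms) shifts: Qd = 398 − 2(P + 25.5).
Solving gives Q = 317.4 with consumers paying £40.3 and sellers receiving £14.8 (the £25.5 wedge).
Burden on consumers: £15.3; on sellers: £10.2. (They sum to £25.5.)
The less price-elastic side of the market bears the larger share of a per-unit tax.

Consumers bear £15.3 per pack; sellers bear £10.2 per pack.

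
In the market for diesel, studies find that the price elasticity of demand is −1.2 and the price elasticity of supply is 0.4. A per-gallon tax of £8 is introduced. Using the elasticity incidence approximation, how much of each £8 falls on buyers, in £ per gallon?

Buyers bear ≈ £2 per gallon.

Incidence ratio: buyers' share ≈ εs / (εs + |εd|) = 0.4 / (0.4 + 1.2) = 0.25.
So buyers bear ≈ 0.25 × £8 = £2; suppliers bear £6.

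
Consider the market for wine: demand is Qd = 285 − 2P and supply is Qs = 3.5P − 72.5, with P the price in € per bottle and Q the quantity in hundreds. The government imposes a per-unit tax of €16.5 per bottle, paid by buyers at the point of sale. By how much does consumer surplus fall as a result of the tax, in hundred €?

Consumer surplus falls by €1517.25 hundred.

Before the tax: set 285 − 2P = 3.5P − 72.5 → P* = €65, Q* = 155.
With the tax collected from buyers, demand (in seller-price terms) shifts: Qd = 285 − 2(P + 16.5).
Solving gives Q = 134 with buyers paying €75.5 and sellers receiving €59 (the €16.5 wedge).
ΔCS is the trapezoid between Q = 134 and Q = 155 of height €10.5: ½ · (155 + 134) · 10.5 = €1517.25.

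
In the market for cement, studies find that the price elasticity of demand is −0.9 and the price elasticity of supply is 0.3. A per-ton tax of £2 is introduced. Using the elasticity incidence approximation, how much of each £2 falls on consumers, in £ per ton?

Incidence ratio: consumers' share ≈ εs / (εs + |εd|) = 0.3 / (0.3 + 0.9) = 0.25.
So consumers bear ≈ 0.25 × £2 = £0.5; suppliers bear £1.5.

Consumers bear ≈ £0.5 per ton.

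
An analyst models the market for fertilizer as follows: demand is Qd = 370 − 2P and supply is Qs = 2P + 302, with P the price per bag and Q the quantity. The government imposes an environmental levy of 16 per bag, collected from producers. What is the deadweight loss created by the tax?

Deadweight loss = 128.

Without the tax, 370 − 2P = 2P + 302 gives 4P = 68, so P* = 17 and Q* = 336.
With the tax collected from producers, supply shifts: Qs = 2(P − 16) + 302.
Solving gives Q = 320 with buyers paying 25 and producers receiving 9 (the 16 wedge).
Quantity falls by |ΔQ| = |336 − 320| = 16.
DWL = ½ · t · |ΔQ| = ½ · 16 · 16 = 128.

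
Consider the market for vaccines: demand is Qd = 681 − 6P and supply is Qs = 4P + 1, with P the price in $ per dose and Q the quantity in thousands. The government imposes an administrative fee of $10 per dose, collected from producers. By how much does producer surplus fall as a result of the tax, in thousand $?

Producer surplus falls by $1566 thousand.

Without the tax, 681 − 6P = 4P + 1 gives 10P = 680, so P* = $68 and Q* = 273.
With the tax collected from producers, supply shifts: Qs = 4(P − 10) + 1.
Solving gives Q = 249 with buyers paying $72 and producers receiving $62 (the $10 wedge).
ΔPS is the trapezoid between Q = 249 and Q = 273 of height $6: ½ · (273 + 249) · 6 = $1566.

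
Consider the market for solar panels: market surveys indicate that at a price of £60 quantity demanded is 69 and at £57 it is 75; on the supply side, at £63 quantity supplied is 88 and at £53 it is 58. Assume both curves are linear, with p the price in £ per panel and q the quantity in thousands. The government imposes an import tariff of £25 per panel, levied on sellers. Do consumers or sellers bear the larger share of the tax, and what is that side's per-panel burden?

Demand slope: (75 − 69)/(57 − 60) = -2, so qd = 189 − 2p.
Supply slope: (58 − 88)/(53 − 63) = 3, so qs = 3p − 101.
Without the tax, 189 − 2p = 3p − 101 gives 5p = 290, so p* = £58 and q* = 73.
With the tax collected from sellers, supply shifts: qs = 3(p − 25) − 101.
Solving gives q = 43 with consumers paying £73 and sellers receiving £48 (the £25 wedge).
Per-panel burden: consumers £15, sellers £10.
Consumers take the larger share because demand is less price-elastic here (demand slope 2 vs supply slope 3).

Consumers bear the larger share: £15 per panel.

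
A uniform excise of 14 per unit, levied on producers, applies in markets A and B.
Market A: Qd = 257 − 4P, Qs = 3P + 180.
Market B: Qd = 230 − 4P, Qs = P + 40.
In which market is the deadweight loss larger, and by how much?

Market A, by 89.6.

Market A: pre-tax P* = 11, Q* = 213; post-tax Q = 189; deadweight loss = 168.
Market B: pre-tax P* = 38, Q* = 78; post-tax Q = 66.8; deadweight loss = 78.4.
Difference: 168 vs 78.4 → market A is larger by 89.6.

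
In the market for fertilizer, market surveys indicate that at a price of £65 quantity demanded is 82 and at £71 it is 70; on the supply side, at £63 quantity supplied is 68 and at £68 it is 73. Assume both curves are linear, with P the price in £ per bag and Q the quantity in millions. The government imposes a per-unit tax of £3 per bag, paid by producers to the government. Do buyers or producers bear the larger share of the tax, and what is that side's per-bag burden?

Producers bear the larger share: £2 per bag.

Demand slope: (70 − 82)/(71 − 65) = -2, so Qd = 212 − 2P.
Supply slope: (73 − 68)/(68 − 63) = 1, so Qs = P + 5.
Before the tax: set 212 − 2P = P + 5 → P* = £69, Q* = 74.
With the tax collected from producers, supply shifts: Qs = (P − 3) + 5.
Solving gives Q = 72 with buyers paying £70 and producers receiving £67 (the £3 wedge).
Per-bag burden: buyers £1, producers £2.
Producers take the larger share because supply is less price-elastic here (demand slope 2 vs supply slope 1).
The less price-elastic side of the market bears the larger share of a per-unit tax.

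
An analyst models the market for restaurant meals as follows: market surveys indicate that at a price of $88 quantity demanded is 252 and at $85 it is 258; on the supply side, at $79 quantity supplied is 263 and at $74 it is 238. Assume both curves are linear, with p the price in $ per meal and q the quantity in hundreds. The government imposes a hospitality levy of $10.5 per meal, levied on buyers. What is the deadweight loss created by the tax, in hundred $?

Demand slope: (258 − 252)/(85 − 88) = -2, so qd = 428 − 2p.
Supply slope: (238 − 263)/(74 − 79) = 5, so qs = 5p − 132.
Before the tax: set 428 − 2p = 5p − 132 → p* = $80, q* = 268.
With the tax collected from buyers, demand (in seller-price terms) shifts: qd = 428 − 2(p + 10.5).
New equilibrium: buyers pay $87.5, suppliers receive $77, q = 253. (Wedge: pb − ps = 10.5.)
Quantity falls by |ΔQ| = |268 − 253| = 15.
DWL = ½ · t · |ΔQ| = ½ · 10.5 · 15 = $78.75.

Deadweight loss = $78.75 hundred.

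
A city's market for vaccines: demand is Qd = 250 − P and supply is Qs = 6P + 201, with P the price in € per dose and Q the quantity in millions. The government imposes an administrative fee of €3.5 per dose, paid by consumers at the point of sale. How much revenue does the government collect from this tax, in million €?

Tax revenue = €840 million.

Before the tax: set 250 − P = 6P + 201 → P* = €7, Q* = 243.
With the tax collected from consumers, demand (in seller-price terms) shifts: Qd = 250 − (P + 3.5).
Solving gives Q = 240 with consumers paying €10 and suppliers receiving €6.5 (the €3.5 wedge).
Revenue = t · Q = 3.5 · 240 = €840.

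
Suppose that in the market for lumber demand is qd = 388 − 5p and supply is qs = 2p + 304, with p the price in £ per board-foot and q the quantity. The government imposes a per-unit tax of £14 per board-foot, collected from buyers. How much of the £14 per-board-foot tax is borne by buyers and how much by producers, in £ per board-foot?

Before the tax: set 388 − 5p = 2p + 304 → p* = £12, q* = 328.
With the tax collected from buyers, demand (in seller-price terms) shifts: qd = 388 − 5(p + 14).
New equilibrium: buyers pay £16, producers receive £2, q = 308. (Wedge: pb − ps = 14.)
Burden on buyers: £4; on producers: £10. (They sum to £14.)
The less price-elastic side of the market bears the larger share of a per-unit tax.

Buyers bear £4 per board-foot; producers bear £10 per board-foot.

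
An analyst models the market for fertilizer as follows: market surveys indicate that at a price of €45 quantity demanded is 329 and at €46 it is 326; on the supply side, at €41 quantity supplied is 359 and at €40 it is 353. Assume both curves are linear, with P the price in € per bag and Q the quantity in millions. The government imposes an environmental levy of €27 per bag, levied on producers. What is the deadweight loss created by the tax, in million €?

Demand slope: (326 − 329)/(46 − 45) = -3, so Qd = 464 − 3P.
Supply slope: (353 − 359)/(40 − 41) = 6, so Qs = 6P + 113.
Before the tax: set 464 − 3P = 6P + 113 → P* = €39, Q* = 347.
With the tax collected from producers, supply shifts: Qs = 6(P − 27) + 113.
New equilibrium: consumers pay €57, producers receive €30, Q = 293. (Wedge: Pb − Ps = 27.)
Quantity falls by |ΔQ| = |347 − 293| = 54.
DWL = ½ · t · |ΔQ| = ½ · 27 · 54 = €729.

Deadweight loss = €729 million.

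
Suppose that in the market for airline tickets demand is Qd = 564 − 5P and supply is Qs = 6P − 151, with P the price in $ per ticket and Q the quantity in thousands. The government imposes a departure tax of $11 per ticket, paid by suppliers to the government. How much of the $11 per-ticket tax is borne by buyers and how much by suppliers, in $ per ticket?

Before the tax: set 564 − 5P = 6P − 151 → P* = $65, Q* = 239.
With the tax collected from suppliers, supply shifts: Qs = 6(P − 11) − 151.
New equilibrium: buyers pay $71, suppliers receive $60, Q = 209. (Wedge: Pb − Ps = 11.)
Burden on buyers: $6; on suppliers: $5. (They sum to $11.)
The less price-elastic side of the market bears the larger share of a per-unit tax.

Buyers bear $6 per ticket; suppliers bear $5 per ticket.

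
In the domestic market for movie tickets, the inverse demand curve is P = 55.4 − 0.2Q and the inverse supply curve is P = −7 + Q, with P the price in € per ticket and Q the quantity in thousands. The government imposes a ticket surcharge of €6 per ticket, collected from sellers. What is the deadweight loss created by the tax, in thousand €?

Deadweight loss = €15 thousand.

Rewrite in direct form: Qd = 277 − 5P and Qs = P + 7.
Without the tax, 277 − 5P = P + 7 gives 6P = 270, so P* = €45 and Q* = 52.
With the tax collected from sellers, supply shifts: Qs = (P − 6) + 7.
Solving gives Q = 47 with buyers paying €46 and sellers receiving €40 (the €6 wedge).
Quantity falls by |ΔQ| = |52 − 47| = 5.
DWL = ½ · t · |ΔQ| = ½ · 6 · 5 = €15.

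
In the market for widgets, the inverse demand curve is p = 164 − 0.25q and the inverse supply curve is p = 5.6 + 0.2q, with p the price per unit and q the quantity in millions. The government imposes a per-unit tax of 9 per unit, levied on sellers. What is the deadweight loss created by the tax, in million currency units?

Deadweight loss = 90 million.

Rewrite in direct form: qd = 656 − 4p and qs = 5p − 28.
Without the tax, 656 − 4p = 5p − 28 gives 9p = 684, so p* = 76 and q* = 352.
With the tax collected from sellers, supply shifts: qs = 5(p − 9) − 28.
New equilibrium: consumers pay 81, sellers receive 72, q = 332. (Wedge: pb − ps = 9.)
Quantity falls by |ΔQ| = |352 − 332| = 20.
DWL = ½ · t · |ΔQ| = ½ · 9 · 20 = 90.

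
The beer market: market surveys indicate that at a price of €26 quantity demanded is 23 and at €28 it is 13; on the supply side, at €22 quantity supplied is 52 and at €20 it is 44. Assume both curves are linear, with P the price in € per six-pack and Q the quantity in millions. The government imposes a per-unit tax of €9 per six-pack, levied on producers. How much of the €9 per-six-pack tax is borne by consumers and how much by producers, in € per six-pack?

Consumers bear €4 per six-pack; producers bear €5 per six-pack.

Demand slope: (13 − 23)/(28 − 26) = -5, so Qd = 153 − 5P.
Supply slope: (44 − 52)/(20 − 22) = 4, so Qs = 4P − 36.
Before the tax: set 153 − 5P = 4P − 36 → P* = €21, Q* = 48.
With the tax collected from producers, supply shifts: Qs = 4(P − 9) − 36.
New equilibrium: consumers pay €25, producers receive €16, Q = 28. (Wedge: Pb − Ps = 9.)
Burden on consumers: €4; on producers: €5. (They sum to €9.)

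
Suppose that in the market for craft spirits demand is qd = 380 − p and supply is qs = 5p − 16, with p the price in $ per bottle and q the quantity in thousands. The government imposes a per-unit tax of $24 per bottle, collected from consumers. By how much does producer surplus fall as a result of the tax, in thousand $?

Producer surplus falls by $1216 thousand.

Without the tax, 380 − p = 5p − 16 gives 6p = 396, so p* = $66 and q* = 314.
With the tax collected from consumers, demand (in seller-price terms) shifts: qd = 380 − (p + 24).
Solving gives q = 294 with consumers paying $86 and suppliers receiving $62 (the $24 wedge).
ΔPS is the trapezoid between Q = 294 and Q = 314 of height $4: ½ · (314 + 294) · 4 = $1216.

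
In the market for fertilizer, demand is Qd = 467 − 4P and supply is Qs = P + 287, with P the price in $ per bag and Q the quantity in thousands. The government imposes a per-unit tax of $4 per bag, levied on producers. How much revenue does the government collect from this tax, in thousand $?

Without the tax, 467 − 4P = P + 287 gives 5P = 180, so P* = $36 and Q* = 323.
With the tax collected from producers, supply shifts: Qs = (P − 4) + 287.
New equilibrium: buyers pay $36.8, producers receive $32.8, Q = 319.8. (Wedge: Pb − Ps = 4.)
Revenue = t · Q = 4 · 319.8 = $1279.2.

Tax revenue = $1279.2 thousand.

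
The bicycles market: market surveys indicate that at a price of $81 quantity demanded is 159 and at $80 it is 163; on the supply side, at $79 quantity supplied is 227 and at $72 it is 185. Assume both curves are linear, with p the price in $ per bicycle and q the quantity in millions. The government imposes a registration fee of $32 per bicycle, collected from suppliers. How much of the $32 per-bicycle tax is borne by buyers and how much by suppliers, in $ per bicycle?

Buyers bear $19.2 per bicycle; suppliers bear $12.8 per bicycle.

Demand slope: (163 − 159)/(80 − 81) = -4, so qd = 483 − 4p.
Supply slope: (185 − 227)/(72 − 79) = 6, so qs = 6p − 247.
Before the tax: set 483 − 4p = 6p − 247 → p* = $73, q* = 191.
With the tax collected from suppliers, supply shifts: qs = 6(p − 32) − 247.
Solving gives q = 114.2 with buyers paying $92.2 and suppliers receiving $60.2 (the $32 wedge).
Burden on buyers: $19.2; on suppliers: $12.8. (They sum to $32.)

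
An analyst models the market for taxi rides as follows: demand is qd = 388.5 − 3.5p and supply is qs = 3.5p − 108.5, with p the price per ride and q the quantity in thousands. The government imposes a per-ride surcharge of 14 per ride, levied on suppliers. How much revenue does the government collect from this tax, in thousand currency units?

Tax revenue = 1617 thousand.

Without the tax, 388.5 − 3.5p = 3.5p − 108.5 gives 7p = 497, so p* = 71 and q* = 140.
With the tax collected from suppliers, supply shifts: qs = 3.5(p − 14) − 108.5.
Solving gives q = 115.5 with consumers paying 78 and suppliers receiving 64 (the 14 wedge).
Revenue = t · Q = 14 · 115.5 = 1617.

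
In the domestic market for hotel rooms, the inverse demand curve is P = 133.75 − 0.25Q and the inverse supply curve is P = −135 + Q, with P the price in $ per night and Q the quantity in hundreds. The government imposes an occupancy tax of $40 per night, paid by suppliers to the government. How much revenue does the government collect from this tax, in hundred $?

Tax revenue = $7320 hundred.

Rewrite in direct form: Qd = 535 − 4P and Qs = P + 135.
Without the tax, 535 − 4P = P + 135 gives 5P = 400, so P* = $80 and Q* = 215.
With the tax collected from suppliers, supply shifts: Qs = (P − 40) + 135.
New equilibrium: consumers pay $88, suppliers receive $48, Q = 183. (Wedge: Pb − Ps = 40.)
Revenue = t · Q = 40 · 183 = $7320.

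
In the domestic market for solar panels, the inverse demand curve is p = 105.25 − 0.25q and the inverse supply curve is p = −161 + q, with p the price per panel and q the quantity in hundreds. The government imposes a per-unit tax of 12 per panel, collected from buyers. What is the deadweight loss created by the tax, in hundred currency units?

Deadweight loss = 57.6 hundred.

Inverting to q(p) form: qd = 421 − 4p; qs = p + 161.
Before the tax: set 421 − 4p = p + 161 → p* = 52, q* = 213.
With the tax collected from buyers, demand (in seller-price terms) shifts: qd = 421 − 4(p + 12).
Solving gives q = 203.4 with buyers paying 54.4 and sellers receiving 42.4 (the 12 wedge).
Quantity falls by |ΔQ| = |213 − 203.4| = 9.6.
DWL = ½ · t · |ΔQ| = ½ · 12 · 9.6 = 57.6.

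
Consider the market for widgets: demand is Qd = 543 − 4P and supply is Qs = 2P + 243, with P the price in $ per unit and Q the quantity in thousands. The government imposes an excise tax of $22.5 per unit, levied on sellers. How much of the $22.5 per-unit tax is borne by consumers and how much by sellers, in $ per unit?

Consumers bear $7.5 per unit; sellers bear $15 per unit.

Without the tax, 543 − 4P = 2P + 243 gives 6P = 300, so P* = $50 and Q* = 343.
With the tax collected from sellers, supply shifts: Qs = 2(P − 22.5) + 243.
Solving gives Q = 313 with consumers paying $57.5 and sellers receiving $35 (the $22.5 wedge).
Burden on consumers: $7.5; on sellers: $15. (They sum to $22.5.)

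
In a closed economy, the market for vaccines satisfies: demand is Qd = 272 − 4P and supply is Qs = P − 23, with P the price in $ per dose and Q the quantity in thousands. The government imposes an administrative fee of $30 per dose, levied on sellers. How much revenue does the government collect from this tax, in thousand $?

Without the tax, 272 − 4P = P − 23 gives 5P = 295, so P* = $59 and Q* = 36.
With the tax collected from sellers, supply shifts: Qs = (P − 30) − 23.
Solving gives Q = 12 with consumers paying $65 and sellers receiving $35 (the $30 wedge).
Revenue = t · Q = 30 · 12 = $360.

Tax revenue = $360 thousand.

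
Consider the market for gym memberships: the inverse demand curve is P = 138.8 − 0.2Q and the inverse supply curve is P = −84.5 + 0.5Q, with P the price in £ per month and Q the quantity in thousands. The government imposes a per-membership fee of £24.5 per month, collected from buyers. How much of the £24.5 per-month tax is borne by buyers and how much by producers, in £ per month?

Buyers bear £7 per month; producers bear £17.5 per month.

Rewrite in direct form: Qd = 694 − 5P and Qs = 2P + 169.
Before the tax: set 694 − 5P = 2P + 169 → P* = £75, Q* = 319.
With the tax collected from buyers, demand (in seller-price terms) shifts: Qd = 694 − 5(P + 24.5).
New equilibrium: buyers pay £82, producers receive £57.5, Q = 284. (Wedge: Pb − Ps = 24.5.)
Burden on buyers: £7; on producers: £17.5. (They sum to £24.5.)
The less price-elastic side of the market bears the larger share of a per-unit tax.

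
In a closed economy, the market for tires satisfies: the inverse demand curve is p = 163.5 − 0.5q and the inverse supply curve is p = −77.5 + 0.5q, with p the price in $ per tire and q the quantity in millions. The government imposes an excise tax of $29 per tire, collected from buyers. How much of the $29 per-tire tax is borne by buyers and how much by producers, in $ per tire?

Rewrite in direct form: qd = 327 − 2p and qs = 2p + 155.
Without the tax, 327 − 2p = 2p + 155 gives 4p = 172, so p* = $43 and q* = 241.
With the tax collected from buyers, demand (in seller-price terms) shifts: qd = 327 − 2(p + 29).
Solving gives q = 212 with buyers paying $57.5 and producers receiving $28.5 (the $29 wedge).
Burden on buyers: $14.5; on producers: $14.5. (They sum to $29.)
The less price-elastic side of the market bears the larger share of a per-unit tax.

Buyers bear $14.5 per tire; producers bear $14.5 per tire.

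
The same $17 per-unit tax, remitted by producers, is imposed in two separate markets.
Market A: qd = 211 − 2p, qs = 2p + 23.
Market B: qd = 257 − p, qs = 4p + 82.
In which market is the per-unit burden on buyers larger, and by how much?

Market B, by $5.1.

Market A: pre-tax p* = $47, q* = 117; post-tax q = 100; per-unit burden on buyers = $8.5.
Market B: pre-tax p* = $35, q* = 222; post-tax q = 208.4; per-unit burden on buyers = $13.6.
Difference: $8.5 vs $13.6 → market B is larger by $5.1.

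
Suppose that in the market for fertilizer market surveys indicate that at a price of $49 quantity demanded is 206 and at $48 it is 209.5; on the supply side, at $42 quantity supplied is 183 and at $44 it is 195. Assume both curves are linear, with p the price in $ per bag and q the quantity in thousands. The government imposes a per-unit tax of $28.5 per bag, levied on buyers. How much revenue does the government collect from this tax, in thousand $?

Demand slope: (209.5 − 206)/(48 − 49) = -3.5, so qd = 377.5 − 3.5p.
Supply slope: (195 − 183)/(44 − 42) = 6, so qs = 6p − 69.
Before the tax: set 377.5 − 3.5p = 6p − 69 → p* = $47, q* = 213.
With the tax collected from buyers, demand (in seller-price terms) shifts: qd = 377.5 − 3.5(p + 28.5).
Solving gives q = 150 with buyers paying $65 and producers receiving $36.5 (the $28.5 wedge).
Revenue = t · Q = 28.5 · 150 = $4275.

Tax revenue = $4275 thousand.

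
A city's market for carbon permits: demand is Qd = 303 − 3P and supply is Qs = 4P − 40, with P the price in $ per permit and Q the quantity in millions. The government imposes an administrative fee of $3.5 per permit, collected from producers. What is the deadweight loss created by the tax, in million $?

Deadweight loss = $10.5 million.

Before the tax: set 303 − 3P = 4P − 40 → P* = $49, Q* = 156.
With the tax collected from producers, supply shifts: Qs = 4(P − 3.5) − 40.
Solving gives Q = 150 with buyers paying $51 and producers receiving $47.5 (the $3.5 wedge).
Quantity falls by |ΔQ| = |156 − 150| = 6.
DWL = ½ · t · |ΔQ| = ½ · 3.5 · 6 = $10.5.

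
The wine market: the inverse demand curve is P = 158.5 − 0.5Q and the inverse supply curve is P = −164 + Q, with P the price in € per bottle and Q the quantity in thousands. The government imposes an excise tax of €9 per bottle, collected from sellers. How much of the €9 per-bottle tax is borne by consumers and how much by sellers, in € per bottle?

Consumers bear €3 per bottle; sellers bear €6 per bottle.

Inverting to Q(P) form: Qd = 317 − 2P; Qs = P + 164.
Without the tax, 317 − 2P = P + 164 gives 3P = 153, so P* = €51 and Q* = 215.
With the tax collected from sellers, supply shifts: Qs = (P − 9) + 164.
New equilibrium: consumers pay €54, sellers receive €45, Q = 209. (Wedge: Pb − Ps = 9.)
Burden on consumers: €3; on sellers: €6. (They sum to €9.)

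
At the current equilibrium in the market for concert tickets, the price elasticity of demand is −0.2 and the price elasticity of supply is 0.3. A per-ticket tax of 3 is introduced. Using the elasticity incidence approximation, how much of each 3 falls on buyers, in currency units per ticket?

Buyers bear ≈ 1.8 per ticket.

Incidence ratio: buyers' share ≈ εs / (εs + |εd|) = 0.3 / (0.3 + 0.2) = 0.6.
So buyers bear ≈ 0.6 × 3 = 1.8; suppliers bear 1.2.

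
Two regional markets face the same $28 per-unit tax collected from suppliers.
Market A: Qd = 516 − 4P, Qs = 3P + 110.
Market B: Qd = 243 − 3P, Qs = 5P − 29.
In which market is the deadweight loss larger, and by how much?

Market A: pre-tax P* = $58, Q* = 284; post-tax Q = 236; deadweight loss = $672.
Market B: pre-tax P* = $34, Q* = 141; post-tax Q = 88.5; deadweight loss = $735.
Difference: $672 vs $735 → market B is larger by $63.

Market B, by $63.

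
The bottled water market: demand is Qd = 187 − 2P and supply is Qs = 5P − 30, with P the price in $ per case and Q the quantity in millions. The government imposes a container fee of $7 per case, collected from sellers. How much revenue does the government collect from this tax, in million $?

Tax revenue = $805 million.

Without the tax, 187 − 2P = 5P − 30 gives 7P = 217, so P* = $31 and Q* = 125.
With the tax collected from sellers, supply shifts: Qs = 5(P − 7) − 30.
Solving gives Q = 115 with consumers paying $36 and sellers receiving $29 (the $7 wedge).
Revenue = t · Q = 7 · 115 = $805.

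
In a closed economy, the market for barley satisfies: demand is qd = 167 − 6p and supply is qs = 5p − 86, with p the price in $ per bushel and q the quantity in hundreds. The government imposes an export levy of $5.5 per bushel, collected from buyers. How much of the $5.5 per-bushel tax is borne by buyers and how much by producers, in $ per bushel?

Buyers bear $2.5 per bushel; producers bear $3 per bushel.

Without the tax, 167 − 6p = 5p − 86 gives 11p = 253, so p* = $23 and q* = 29.
With the tax collected from buyers, demand (in seller-price terms) shifts: qd = 167 − 6(p + 5.5).
Solving gives q = 14 with buyers paying $25.5 and producers receiving $20 (the $5.5 wedge).
Burden on buyers: $2.5; on producers: $3. (They sum to $5.5.)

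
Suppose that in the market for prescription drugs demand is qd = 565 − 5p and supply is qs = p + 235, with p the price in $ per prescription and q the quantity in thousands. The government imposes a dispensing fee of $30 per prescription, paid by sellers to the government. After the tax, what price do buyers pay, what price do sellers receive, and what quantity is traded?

Buyers pay $60; sellers receive $30; quantity = 265.

Without the tax, 565 − 5p = p + 235 gives 6p = 330, so p* = $55 and q* = 290.
With the tax collected from sellers, supply shifts: qs = (p − 30) + 235.
Solving gives q = 265 with buyers paying $60 and sellers receiving $30 (the $30 wedge).
The less price-elastic side of the market bears the larger share of a per-unit tax.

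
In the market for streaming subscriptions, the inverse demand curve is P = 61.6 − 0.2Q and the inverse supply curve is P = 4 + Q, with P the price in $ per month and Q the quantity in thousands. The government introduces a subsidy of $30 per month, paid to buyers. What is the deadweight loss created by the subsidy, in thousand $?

Deadweight loss = $375 thousand.

Rewrite in direct form: Qd = 308 − 5P and Qs = P − 4.
Without the subsidy, 308 − 5P = P − 4 gives 6P = 312, so P* = $52 and Q* = 48.
With a per-unit subsidy paid to buyers, each effectively pays P − 30, so demand becomes Qd = 308 − 5(P − 30).
New equilibrium: buyers pay $47, sellers receive $77, Q = 73. (Wedge: Pb − Ps = −30.)
Quantity rises by |ΔQ| = |48 − 73| = 25.
DWL = ½ · t · |ΔQ| = ½ · 30 · 25 = $375.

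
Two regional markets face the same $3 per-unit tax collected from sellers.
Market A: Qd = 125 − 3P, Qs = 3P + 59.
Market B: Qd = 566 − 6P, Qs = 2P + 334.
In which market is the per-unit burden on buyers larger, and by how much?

Market A: pre-tax P* = $11, Q* = 92; post-tax Q = 87.5; per-unit burden on buyers = $1.5.
Market B: pre-tax P* = $29, Q* = 392; post-tax Q = 387.5; per-unit burden on buyers = $0.75.
Difference: $1.5 vs $0.75 → market A is larger by $0.75.

Market A, by $0.75.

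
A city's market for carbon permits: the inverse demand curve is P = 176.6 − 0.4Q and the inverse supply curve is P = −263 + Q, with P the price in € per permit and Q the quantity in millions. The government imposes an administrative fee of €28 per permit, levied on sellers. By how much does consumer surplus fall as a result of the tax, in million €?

Rewrite in direct form: Qd = 441.5 − 2.5P and Qs = P + 263.
Without the tax, 441.5 − 2.5P = P + 263 gives 3.5P = 178.5, so P* = €51 and Q* = 314.
With the tax collected from sellers, supply shifts: Qs = (P − 28) + 263.
New equilibrium: consumers pay €59, sellers receive €31, Q = 294. (Wedge: Pb − Ps = 28.)
ΔCS is the trapezoid between Q = 294 and Q = 314 of height €8: ½ · (314 + 294) · 8 = €2432.

Consumer surplus falls by €2432 million.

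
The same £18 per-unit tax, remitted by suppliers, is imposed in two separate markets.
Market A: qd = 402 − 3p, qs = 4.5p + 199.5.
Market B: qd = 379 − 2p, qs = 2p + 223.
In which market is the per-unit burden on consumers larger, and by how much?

Market A: pre-tax p* = £27, q* = 321; post-tax q = 288.6; per-unit burden on consumers = £10.8.
Market B: pre-tax p* = £39, q* = 301; post-tax q = 283; per-unit burden on consumers = £9.
Difference: £10.8 vs £9 → market A is larger by £1.8.

Market A, by £1.8.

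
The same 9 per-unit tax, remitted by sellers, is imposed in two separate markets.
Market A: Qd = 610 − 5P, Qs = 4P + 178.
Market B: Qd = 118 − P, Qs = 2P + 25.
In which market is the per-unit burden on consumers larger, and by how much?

Market A: pre-tax P* = 48, Q* = 370; post-tax Q = 350; per-unit burden on consumers = 4.
Market B: pre-tax P* = 31, Q* = 87; post-tax Q = 81; per-unit burden on consumers = 6.
Difference: 4 vs 6 → market B is larger by 2.

Market B, by 2.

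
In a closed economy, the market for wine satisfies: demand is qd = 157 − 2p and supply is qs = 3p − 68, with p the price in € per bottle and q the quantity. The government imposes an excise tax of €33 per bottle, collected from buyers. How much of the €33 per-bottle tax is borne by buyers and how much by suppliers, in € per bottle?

Without the tax, 157 − 2p = 3p − 68 gives 5p = 225, so p* = €45 and q* = 67.
With the tax collected from buyers, demand (in seller-price terms) shifts: qd = 157 − 2(p + 33).
New equilibrium: buyers pay €64.8, suppliers receive €31.8, q = 27.4. (Wedge: pb − ps = 33.)
Burden on buyers: €19.8; on suppliers: €13.2. (They sum to €33.)

Buyers bear €19.8 per bottle; suppliers bear €13.2 per bottle.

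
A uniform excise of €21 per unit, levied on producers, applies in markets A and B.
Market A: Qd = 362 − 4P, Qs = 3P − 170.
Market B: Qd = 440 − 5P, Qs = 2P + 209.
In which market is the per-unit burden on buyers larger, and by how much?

Market A, by €3.

Market A: pre-tax P* = €76, Q* = 58; post-tax Q = 22; per-unit burden on buyers = €9.
Market B: pre-tax P* = €33, Q* = 275; post-tax Q = 245; per-unit burden on buyers = €6.
Difference: €9 vs €6 → market A is larger by €3.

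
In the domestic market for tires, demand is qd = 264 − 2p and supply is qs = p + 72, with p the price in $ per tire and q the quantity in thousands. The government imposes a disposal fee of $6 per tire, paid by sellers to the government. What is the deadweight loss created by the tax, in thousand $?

Before the tax: set 264 − 2p = p + 72 → p* = $64, q* = 136.
With the tax collected from sellers, supply shifts: qs = (p − 6) + 72.
New equilibrium: buyers pay $66, sellers receive $60, q = 132. (Wedge: pb − ps = 6.)
Quantity falls by |ΔQ| = |136 − 132| = 4.
DWL = ½ · t · |ΔQ| = ½ · 6 · 4 = $12.

Deadweight loss = $12 thousand.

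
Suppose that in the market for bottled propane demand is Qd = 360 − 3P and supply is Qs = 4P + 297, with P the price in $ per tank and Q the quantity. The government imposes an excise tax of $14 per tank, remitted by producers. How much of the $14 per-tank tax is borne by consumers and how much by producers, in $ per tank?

Before the tax: set 360 − 3P = 4P + 297 → P* = $9, Q* = 333.
With the tax collected from producers, supply shifts: Qs = 4(P − 14) + 297.
New equilibrium: consumers pay $17, producers receive $3, Q = 309. (Wedge: Pb − Ps = 14.)
Burden on consumers: $8; on producers: $6. (They sum to $14.)
The less price-elastic side of the market bears the larger share of a per-unit tax.

Consumers bear $8 per tank; producers bear $6 per tank.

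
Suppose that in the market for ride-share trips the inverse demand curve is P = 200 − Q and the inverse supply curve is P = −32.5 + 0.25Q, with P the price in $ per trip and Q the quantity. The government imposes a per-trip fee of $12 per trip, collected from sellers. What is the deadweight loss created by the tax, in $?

Deadweight loss = $57.6.

Rewrite in direct form: Qd = 200 − P and Qs = 4P + 130.
Without the tax, 200 − P = 4P + 130 gives 5P = 70, so P* = $14 and Q* = 186.
With the tax collected from sellers, supply shifts: Qs = 4(P − 12) + 130.
New equilibrium: consumers pay $23.6, sellers receive $11.6, Q = 176.4. (Wedge: Pb − Ps = 12.)
Quantity falls by |ΔQ| = |186 − 176.4| = 9.6.
DWL = ½ · t · |ΔQ| = ½ · 12 · 9.6 = $57.6.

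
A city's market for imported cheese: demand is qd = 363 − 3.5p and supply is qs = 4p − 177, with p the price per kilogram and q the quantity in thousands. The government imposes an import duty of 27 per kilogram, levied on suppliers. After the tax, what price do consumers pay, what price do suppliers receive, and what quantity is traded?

Before the tax: set 363 − 3.5p = 4p − 177 → p* = 72, q* = 111.
With the tax collected from suppliers, supply shifts: qs = 4(p − 27) − 177.
New equilibrium: consumers pay 86.4, suppliers receive 59.4, q = 60.6. (Wedge: pb − ps = 27.)
The less price-elastic side of the market bears the larger share of a per-unit tax.

Consumers pay 86.4; suppliers receive 59.4; quantity = 60.6.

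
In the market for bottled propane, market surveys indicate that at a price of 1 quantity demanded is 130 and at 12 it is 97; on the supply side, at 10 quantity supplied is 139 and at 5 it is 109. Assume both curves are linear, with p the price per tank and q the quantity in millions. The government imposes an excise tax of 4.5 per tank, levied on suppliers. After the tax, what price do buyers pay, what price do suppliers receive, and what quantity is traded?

Buyers pay 9; suppliers receive 4.5; quantity = 106.

Demand slope: (97 − 130)/(12 − 1) = -3, so qd = 133 − 3p.
Supply slope: (109 − 139)/(5 − 10) = 6, so qs = 6p + 79.
Before the tax: set 133 − 3p = 6p + 79 → p* = 6, q* = 115.
With the tax collected from suppliers, supply shifts: qs = 6(p − 4.5) + 79.
New equilibrium: buyers pay 9, suppliers receive 4.5, q = 106. (Wedge: pb − ps = 4.5.)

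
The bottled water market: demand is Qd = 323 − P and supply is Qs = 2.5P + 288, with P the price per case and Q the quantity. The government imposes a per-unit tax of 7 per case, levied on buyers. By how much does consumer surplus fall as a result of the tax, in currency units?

Without the tax, 323 − P = 2.5P + 288 gives 3.5P = 35, so P* = 10 and Q* = 313.
With the tax collected from buyers, demand (in seller-price terms) shifts: Qd = 323 − (P + 7).
Solving gives Q = 308 with buyers paying 15 and producers receiving 8 (the 7 wedge).
ΔCS is the trapezoid between Q = 308 and Q = 313 of height 5: ½ · (313 + 308) · 5 = 1552.5.

Consumer surplus falls by 1552.5.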